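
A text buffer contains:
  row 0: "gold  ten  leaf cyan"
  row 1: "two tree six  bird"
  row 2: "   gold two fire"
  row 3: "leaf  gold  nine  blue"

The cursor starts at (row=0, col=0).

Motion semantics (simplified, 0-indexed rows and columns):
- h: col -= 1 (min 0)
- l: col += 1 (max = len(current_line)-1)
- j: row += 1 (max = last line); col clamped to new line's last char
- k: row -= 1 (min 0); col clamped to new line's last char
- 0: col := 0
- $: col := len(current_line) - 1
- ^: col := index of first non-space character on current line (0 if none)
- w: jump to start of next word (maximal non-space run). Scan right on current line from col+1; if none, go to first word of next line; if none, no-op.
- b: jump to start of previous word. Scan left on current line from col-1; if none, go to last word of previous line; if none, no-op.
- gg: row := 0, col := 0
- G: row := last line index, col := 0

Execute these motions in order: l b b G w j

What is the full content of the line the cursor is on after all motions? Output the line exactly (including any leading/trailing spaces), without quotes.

After 1 (l): row=0 col=1 char='o'
After 2 (b): row=0 col=0 char='g'
After 3 (b): row=0 col=0 char='g'
After 4 (G): row=3 col=0 char='l'
After 5 (w): row=3 col=6 char='g'
After 6 (j): row=3 col=6 char='g'

Answer: leaf  gold  nine  blue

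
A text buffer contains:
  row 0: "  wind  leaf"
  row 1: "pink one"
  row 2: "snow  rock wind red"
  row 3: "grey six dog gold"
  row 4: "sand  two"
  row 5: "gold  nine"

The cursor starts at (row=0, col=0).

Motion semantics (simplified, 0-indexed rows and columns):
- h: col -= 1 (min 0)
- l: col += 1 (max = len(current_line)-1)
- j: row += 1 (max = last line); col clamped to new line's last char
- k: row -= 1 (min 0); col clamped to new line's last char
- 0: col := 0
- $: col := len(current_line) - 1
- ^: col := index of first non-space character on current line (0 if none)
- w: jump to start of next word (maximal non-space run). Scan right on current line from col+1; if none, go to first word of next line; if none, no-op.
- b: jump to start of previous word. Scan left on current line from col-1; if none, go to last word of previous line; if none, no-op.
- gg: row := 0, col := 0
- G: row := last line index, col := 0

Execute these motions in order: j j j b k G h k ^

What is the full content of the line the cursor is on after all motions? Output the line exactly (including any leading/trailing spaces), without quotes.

Answer: sand  two

Derivation:
After 1 (j): row=1 col=0 char='p'
After 2 (j): row=2 col=0 char='s'
After 3 (j): row=3 col=0 char='g'
After 4 (b): row=2 col=16 char='r'
After 5 (k): row=1 col=7 char='e'
After 6 (G): row=5 col=0 char='g'
After 7 (h): row=5 col=0 char='g'
After 8 (k): row=4 col=0 char='s'
After 9 (^): row=4 col=0 char='s'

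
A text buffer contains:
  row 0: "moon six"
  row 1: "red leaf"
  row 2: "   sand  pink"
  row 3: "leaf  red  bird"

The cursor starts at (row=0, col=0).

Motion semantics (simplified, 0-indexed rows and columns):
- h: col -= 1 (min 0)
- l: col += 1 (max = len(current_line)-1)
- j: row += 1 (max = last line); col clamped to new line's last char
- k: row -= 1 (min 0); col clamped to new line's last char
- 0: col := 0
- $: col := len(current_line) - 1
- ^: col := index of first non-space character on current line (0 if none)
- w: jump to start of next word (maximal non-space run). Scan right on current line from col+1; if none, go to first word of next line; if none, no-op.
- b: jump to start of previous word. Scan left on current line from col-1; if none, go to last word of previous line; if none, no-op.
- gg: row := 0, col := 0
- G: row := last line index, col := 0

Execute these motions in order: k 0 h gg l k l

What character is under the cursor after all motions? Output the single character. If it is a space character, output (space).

Answer: o

Derivation:
After 1 (k): row=0 col=0 char='m'
After 2 (0): row=0 col=0 char='m'
After 3 (h): row=0 col=0 char='m'
After 4 (gg): row=0 col=0 char='m'
After 5 (l): row=0 col=1 char='o'
After 6 (k): row=0 col=1 char='o'
After 7 (l): row=0 col=2 char='o'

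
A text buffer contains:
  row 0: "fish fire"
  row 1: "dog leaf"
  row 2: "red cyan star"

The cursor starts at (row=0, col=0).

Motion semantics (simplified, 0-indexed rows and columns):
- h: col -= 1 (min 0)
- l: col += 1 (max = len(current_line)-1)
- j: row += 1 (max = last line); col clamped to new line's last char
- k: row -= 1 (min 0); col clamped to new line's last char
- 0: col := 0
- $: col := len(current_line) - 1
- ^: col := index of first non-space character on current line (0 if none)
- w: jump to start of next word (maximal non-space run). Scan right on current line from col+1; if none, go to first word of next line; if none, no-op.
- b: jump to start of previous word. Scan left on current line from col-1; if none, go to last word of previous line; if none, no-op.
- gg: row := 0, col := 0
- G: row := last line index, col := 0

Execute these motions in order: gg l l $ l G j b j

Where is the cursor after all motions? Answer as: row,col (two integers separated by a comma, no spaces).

Answer: 2,4

Derivation:
After 1 (gg): row=0 col=0 char='f'
After 2 (l): row=0 col=1 char='i'
After 3 (l): row=0 col=2 char='s'
After 4 ($): row=0 col=8 char='e'
After 5 (l): row=0 col=8 char='e'
After 6 (G): row=2 col=0 char='r'
After 7 (j): row=2 col=0 char='r'
After 8 (b): row=1 col=4 char='l'
After 9 (j): row=2 col=4 char='c'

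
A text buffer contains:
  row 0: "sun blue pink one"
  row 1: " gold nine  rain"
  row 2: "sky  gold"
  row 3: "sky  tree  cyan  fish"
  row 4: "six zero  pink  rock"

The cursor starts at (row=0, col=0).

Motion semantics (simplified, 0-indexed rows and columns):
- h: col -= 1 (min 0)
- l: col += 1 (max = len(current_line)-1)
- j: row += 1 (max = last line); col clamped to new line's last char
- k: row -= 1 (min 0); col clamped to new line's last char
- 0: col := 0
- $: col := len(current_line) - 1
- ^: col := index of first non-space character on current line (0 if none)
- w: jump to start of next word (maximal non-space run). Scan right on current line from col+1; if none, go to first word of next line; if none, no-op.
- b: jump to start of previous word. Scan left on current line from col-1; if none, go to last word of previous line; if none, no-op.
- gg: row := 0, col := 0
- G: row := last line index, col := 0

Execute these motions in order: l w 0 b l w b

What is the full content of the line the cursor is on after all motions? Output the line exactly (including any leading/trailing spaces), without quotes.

Answer: sun blue pink one

Derivation:
After 1 (l): row=0 col=1 char='u'
After 2 (w): row=0 col=4 char='b'
After 3 (0): row=0 col=0 char='s'
After 4 (b): row=0 col=0 char='s'
After 5 (l): row=0 col=1 char='u'
After 6 (w): row=0 col=4 char='b'
After 7 (b): row=0 col=0 char='s'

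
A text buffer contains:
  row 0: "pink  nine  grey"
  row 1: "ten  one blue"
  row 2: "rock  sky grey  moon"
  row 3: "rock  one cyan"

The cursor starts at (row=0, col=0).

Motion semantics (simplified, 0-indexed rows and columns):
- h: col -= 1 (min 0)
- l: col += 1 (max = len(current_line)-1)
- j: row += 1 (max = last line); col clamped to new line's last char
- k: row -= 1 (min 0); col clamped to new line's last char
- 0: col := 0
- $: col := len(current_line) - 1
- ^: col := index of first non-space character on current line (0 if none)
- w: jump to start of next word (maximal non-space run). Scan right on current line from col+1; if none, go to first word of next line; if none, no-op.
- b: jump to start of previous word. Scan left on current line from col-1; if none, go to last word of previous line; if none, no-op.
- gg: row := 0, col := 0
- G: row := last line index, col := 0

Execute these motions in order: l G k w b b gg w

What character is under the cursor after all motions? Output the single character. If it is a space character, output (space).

Answer: n

Derivation:
After 1 (l): row=0 col=1 char='i'
After 2 (G): row=3 col=0 char='r'
After 3 (k): row=2 col=0 char='r'
After 4 (w): row=2 col=6 char='s'
After 5 (b): row=2 col=0 char='r'
After 6 (b): row=1 col=9 char='b'
After 7 (gg): row=0 col=0 char='p'
After 8 (w): row=0 col=6 char='n'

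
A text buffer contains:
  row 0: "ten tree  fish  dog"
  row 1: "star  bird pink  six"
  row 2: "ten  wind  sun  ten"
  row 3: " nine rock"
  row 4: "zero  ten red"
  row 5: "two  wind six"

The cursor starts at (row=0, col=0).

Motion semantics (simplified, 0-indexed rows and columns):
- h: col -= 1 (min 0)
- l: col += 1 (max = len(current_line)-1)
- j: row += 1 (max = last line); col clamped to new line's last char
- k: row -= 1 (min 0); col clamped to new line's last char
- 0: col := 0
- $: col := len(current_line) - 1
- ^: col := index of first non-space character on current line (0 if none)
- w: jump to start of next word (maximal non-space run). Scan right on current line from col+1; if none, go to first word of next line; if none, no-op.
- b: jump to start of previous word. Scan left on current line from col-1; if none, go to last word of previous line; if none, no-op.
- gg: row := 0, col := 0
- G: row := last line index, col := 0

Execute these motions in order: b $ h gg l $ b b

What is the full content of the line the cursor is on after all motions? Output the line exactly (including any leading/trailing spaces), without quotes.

Answer: ten tree  fish  dog

Derivation:
After 1 (b): row=0 col=0 char='t'
After 2 ($): row=0 col=18 char='g'
After 3 (h): row=0 col=17 char='o'
After 4 (gg): row=0 col=0 char='t'
After 5 (l): row=0 col=1 char='e'
After 6 ($): row=0 col=18 char='g'
After 7 (b): row=0 col=16 char='d'
After 8 (b): row=0 col=10 char='f'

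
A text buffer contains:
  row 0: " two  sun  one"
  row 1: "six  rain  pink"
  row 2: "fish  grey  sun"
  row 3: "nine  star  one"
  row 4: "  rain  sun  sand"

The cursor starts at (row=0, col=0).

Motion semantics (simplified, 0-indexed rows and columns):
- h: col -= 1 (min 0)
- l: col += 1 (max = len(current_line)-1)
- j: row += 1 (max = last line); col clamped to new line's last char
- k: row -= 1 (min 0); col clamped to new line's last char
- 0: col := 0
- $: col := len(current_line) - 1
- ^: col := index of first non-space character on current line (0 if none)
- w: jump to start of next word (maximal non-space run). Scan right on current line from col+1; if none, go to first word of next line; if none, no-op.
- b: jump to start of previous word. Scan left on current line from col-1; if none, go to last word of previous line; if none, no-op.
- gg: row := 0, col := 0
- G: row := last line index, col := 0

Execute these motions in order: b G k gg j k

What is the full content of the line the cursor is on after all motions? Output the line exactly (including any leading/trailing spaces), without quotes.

Answer:  two  sun  one

Derivation:
After 1 (b): row=0 col=0 char='_'
After 2 (G): row=4 col=0 char='_'
After 3 (k): row=3 col=0 char='n'
After 4 (gg): row=0 col=0 char='_'
After 5 (j): row=1 col=0 char='s'
After 6 (k): row=0 col=0 char='_'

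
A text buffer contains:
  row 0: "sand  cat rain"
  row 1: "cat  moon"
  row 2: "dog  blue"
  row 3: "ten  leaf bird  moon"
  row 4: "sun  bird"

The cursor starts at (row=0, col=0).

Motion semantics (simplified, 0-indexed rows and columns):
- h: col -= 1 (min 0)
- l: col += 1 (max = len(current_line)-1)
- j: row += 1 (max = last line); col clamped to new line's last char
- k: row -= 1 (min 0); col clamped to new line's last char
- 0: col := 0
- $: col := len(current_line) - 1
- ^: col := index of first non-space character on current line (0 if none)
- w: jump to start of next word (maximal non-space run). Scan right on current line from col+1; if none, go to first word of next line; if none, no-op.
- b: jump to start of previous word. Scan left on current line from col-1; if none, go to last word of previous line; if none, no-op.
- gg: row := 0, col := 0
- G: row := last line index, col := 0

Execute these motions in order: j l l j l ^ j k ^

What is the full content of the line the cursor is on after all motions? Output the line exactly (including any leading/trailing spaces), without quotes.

Answer: dog  blue

Derivation:
After 1 (j): row=1 col=0 char='c'
After 2 (l): row=1 col=1 char='a'
After 3 (l): row=1 col=2 char='t'
After 4 (j): row=2 col=2 char='g'
After 5 (l): row=2 col=3 char='_'
After 6 (^): row=2 col=0 char='d'
After 7 (j): row=3 col=0 char='t'
After 8 (k): row=2 col=0 char='d'
After 9 (^): row=2 col=0 char='d'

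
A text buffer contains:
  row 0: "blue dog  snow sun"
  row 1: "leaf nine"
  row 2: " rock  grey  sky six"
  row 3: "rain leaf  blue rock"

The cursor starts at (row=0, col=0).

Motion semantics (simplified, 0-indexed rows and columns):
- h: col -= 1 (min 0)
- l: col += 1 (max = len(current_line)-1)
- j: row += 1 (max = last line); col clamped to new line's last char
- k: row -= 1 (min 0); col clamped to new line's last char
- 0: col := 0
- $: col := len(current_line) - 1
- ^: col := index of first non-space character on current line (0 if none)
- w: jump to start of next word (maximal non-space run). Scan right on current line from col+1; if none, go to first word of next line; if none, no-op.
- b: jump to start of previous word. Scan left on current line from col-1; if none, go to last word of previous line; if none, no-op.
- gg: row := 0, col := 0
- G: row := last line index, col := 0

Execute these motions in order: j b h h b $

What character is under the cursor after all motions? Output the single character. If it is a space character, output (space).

Answer: n

Derivation:
After 1 (j): row=1 col=0 char='l'
After 2 (b): row=0 col=15 char='s'
After 3 (h): row=0 col=14 char='_'
After 4 (h): row=0 col=13 char='w'
After 5 (b): row=0 col=10 char='s'
After 6 ($): row=0 col=17 char='n'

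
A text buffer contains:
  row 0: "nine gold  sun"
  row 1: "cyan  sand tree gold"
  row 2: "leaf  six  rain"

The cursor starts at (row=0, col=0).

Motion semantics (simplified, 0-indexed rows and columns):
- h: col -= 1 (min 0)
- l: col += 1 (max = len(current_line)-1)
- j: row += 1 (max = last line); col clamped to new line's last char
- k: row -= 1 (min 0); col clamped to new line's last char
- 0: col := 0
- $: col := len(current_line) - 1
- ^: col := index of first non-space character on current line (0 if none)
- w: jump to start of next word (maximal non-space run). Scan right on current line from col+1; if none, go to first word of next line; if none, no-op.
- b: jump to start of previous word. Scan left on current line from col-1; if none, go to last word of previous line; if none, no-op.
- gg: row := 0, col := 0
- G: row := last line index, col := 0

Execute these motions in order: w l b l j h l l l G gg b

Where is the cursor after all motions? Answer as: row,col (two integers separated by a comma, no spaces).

Answer: 0,0

Derivation:
After 1 (w): row=0 col=5 char='g'
After 2 (l): row=0 col=6 char='o'
After 3 (b): row=0 col=5 char='g'
After 4 (l): row=0 col=6 char='o'
After 5 (j): row=1 col=6 char='s'
After 6 (h): row=1 col=5 char='_'
After 7 (l): row=1 col=6 char='s'
After 8 (l): row=1 col=7 char='a'
After 9 (l): row=1 col=8 char='n'
After 10 (G): row=2 col=0 char='l'
After 11 (gg): row=0 col=0 char='n'
After 12 (b): row=0 col=0 char='n'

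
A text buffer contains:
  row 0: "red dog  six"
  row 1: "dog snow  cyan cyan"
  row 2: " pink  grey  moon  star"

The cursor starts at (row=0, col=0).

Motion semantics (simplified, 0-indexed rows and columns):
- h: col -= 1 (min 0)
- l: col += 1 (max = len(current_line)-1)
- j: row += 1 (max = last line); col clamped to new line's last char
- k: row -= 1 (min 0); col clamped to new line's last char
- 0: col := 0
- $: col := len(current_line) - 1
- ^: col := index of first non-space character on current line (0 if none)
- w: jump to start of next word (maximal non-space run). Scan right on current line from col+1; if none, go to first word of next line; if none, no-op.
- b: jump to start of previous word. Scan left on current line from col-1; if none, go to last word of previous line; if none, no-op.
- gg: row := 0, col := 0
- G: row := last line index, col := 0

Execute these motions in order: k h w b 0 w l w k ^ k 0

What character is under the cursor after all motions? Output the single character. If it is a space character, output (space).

Answer: r

Derivation:
After 1 (k): row=0 col=0 char='r'
After 2 (h): row=0 col=0 char='r'
After 3 (w): row=0 col=4 char='d'
After 4 (b): row=0 col=0 char='r'
After 5 (0): row=0 col=0 char='r'
After 6 (w): row=0 col=4 char='d'
After 7 (l): row=0 col=5 char='o'
After 8 (w): row=0 col=9 char='s'
After 9 (k): row=0 col=9 char='s'
After 10 (^): row=0 col=0 char='r'
After 11 (k): row=0 col=0 char='r'
After 12 (0): row=0 col=0 char='r'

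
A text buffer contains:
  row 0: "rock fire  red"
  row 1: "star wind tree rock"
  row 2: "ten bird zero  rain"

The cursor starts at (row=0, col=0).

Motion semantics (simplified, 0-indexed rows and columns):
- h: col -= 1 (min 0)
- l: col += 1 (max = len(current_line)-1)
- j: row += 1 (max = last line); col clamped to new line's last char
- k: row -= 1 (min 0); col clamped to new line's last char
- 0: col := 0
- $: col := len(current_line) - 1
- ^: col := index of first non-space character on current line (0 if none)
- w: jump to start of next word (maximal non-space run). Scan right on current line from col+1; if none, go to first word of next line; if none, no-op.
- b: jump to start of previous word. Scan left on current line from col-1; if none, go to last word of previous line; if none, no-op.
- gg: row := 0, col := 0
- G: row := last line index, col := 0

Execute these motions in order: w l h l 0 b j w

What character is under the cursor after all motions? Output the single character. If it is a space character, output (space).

After 1 (w): row=0 col=5 char='f'
After 2 (l): row=0 col=6 char='i'
After 3 (h): row=0 col=5 char='f'
After 4 (l): row=0 col=6 char='i'
After 5 (0): row=0 col=0 char='r'
After 6 (b): row=0 col=0 char='r'
After 7 (j): row=1 col=0 char='s'
After 8 (w): row=1 col=5 char='w'

Answer: w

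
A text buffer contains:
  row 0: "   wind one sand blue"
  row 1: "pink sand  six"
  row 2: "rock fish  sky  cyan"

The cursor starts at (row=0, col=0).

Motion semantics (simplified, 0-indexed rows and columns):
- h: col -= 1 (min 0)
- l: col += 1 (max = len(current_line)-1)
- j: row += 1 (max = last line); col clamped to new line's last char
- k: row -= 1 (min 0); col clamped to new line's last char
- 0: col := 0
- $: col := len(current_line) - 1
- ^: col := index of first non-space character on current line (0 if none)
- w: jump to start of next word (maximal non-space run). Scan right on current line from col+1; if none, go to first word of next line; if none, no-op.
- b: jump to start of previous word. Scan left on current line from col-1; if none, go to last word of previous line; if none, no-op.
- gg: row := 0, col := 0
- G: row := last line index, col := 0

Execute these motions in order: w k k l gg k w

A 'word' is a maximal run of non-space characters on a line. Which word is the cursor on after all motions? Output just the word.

Answer: wind

Derivation:
After 1 (w): row=0 col=3 char='w'
After 2 (k): row=0 col=3 char='w'
After 3 (k): row=0 col=3 char='w'
After 4 (l): row=0 col=4 char='i'
After 5 (gg): row=0 col=0 char='_'
After 6 (k): row=0 col=0 char='_'
After 7 (w): row=0 col=3 char='w'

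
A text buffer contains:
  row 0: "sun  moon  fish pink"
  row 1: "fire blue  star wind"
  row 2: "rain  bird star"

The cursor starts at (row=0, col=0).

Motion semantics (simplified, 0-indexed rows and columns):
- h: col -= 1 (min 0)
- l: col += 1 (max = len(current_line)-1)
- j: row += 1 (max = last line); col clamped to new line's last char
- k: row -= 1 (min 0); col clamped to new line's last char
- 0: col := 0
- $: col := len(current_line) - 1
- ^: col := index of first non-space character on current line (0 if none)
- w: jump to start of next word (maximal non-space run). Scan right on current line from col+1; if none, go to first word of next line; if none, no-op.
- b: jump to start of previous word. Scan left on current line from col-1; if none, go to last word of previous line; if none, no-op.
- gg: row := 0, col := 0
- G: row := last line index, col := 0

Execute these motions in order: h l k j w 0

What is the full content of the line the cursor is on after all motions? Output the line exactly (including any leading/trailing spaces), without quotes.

Answer: fire blue  star wind

Derivation:
After 1 (h): row=0 col=0 char='s'
After 2 (l): row=0 col=1 char='u'
After 3 (k): row=0 col=1 char='u'
After 4 (j): row=1 col=1 char='i'
After 5 (w): row=1 col=5 char='b'
After 6 (0): row=1 col=0 char='f'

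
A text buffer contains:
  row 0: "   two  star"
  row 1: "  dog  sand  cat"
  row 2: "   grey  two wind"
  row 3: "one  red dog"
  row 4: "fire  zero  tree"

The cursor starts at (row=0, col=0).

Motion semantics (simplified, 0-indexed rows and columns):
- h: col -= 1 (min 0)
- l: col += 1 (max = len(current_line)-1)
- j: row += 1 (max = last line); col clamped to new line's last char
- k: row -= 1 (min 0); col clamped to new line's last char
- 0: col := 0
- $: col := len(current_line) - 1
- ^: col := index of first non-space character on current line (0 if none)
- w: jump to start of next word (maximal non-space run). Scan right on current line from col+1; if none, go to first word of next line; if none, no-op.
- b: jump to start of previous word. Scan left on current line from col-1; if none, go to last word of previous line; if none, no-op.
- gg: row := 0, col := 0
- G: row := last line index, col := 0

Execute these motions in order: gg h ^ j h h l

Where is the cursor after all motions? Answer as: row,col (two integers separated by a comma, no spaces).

After 1 (gg): row=0 col=0 char='_'
After 2 (h): row=0 col=0 char='_'
After 3 (^): row=0 col=3 char='t'
After 4 (j): row=1 col=3 char='o'
After 5 (h): row=1 col=2 char='d'
After 6 (h): row=1 col=1 char='_'
After 7 (l): row=1 col=2 char='d'

Answer: 1,2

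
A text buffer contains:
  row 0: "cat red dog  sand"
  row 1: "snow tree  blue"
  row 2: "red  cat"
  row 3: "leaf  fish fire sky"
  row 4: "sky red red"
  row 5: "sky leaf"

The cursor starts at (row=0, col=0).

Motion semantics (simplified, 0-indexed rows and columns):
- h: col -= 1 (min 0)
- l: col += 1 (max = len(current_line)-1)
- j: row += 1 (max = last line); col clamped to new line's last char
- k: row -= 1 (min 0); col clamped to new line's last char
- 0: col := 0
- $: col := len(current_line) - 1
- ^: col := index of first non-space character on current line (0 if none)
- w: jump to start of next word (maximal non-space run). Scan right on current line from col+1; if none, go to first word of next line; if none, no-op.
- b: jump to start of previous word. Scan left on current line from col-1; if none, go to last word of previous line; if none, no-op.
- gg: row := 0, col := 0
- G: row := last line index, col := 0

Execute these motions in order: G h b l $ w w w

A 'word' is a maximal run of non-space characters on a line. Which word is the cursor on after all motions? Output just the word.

After 1 (G): row=5 col=0 char='s'
After 2 (h): row=5 col=0 char='s'
After 3 (b): row=4 col=8 char='r'
After 4 (l): row=4 col=9 char='e'
After 5 ($): row=4 col=10 char='d'
After 6 (w): row=5 col=0 char='s'
After 7 (w): row=5 col=4 char='l'
After 8 (w): row=5 col=4 char='l'

Answer: leaf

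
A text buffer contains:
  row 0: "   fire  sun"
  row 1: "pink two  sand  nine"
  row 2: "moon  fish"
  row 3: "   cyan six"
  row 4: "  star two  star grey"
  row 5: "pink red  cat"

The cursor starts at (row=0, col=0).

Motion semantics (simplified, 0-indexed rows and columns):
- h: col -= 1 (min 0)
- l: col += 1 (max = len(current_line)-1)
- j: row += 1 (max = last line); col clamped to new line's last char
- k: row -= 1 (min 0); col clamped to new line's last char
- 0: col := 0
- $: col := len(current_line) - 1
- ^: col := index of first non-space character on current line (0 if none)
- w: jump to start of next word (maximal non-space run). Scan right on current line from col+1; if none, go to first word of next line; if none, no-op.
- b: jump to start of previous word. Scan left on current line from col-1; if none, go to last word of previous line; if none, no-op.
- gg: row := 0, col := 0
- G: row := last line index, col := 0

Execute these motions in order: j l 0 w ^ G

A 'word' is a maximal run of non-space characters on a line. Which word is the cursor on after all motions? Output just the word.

After 1 (j): row=1 col=0 char='p'
After 2 (l): row=1 col=1 char='i'
After 3 (0): row=1 col=0 char='p'
After 4 (w): row=1 col=5 char='t'
After 5 (^): row=1 col=0 char='p'
After 6 (G): row=5 col=0 char='p'

Answer: pink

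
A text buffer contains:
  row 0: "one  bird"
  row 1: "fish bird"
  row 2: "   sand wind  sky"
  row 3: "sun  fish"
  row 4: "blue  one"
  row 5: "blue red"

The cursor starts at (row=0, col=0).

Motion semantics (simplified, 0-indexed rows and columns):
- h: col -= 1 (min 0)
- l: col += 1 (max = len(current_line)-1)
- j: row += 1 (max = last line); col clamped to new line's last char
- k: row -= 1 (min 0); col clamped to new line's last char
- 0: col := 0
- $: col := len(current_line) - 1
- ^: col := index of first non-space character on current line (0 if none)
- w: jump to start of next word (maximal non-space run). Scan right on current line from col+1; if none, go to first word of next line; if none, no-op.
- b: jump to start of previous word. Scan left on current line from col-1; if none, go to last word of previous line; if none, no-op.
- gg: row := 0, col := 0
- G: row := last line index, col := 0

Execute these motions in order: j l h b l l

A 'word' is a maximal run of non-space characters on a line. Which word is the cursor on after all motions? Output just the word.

After 1 (j): row=1 col=0 char='f'
After 2 (l): row=1 col=1 char='i'
After 3 (h): row=1 col=0 char='f'
After 4 (b): row=0 col=5 char='b'
After 5 (l): row=0 col=6 char='i'
After 6 (l): row=0 col=7 char='r'

Answer: bird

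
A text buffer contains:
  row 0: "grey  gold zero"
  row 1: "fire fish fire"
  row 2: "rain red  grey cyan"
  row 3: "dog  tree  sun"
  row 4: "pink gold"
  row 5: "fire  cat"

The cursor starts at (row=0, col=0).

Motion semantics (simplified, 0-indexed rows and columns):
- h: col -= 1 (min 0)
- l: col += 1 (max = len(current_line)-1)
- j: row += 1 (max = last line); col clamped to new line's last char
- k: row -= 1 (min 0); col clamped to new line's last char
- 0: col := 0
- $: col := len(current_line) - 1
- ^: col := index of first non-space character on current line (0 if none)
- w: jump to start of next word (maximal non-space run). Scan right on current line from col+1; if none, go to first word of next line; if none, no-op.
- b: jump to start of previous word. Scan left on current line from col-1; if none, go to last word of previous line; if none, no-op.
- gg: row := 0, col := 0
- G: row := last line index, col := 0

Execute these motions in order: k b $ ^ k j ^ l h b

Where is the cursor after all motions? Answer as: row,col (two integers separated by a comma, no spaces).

After 1 (k): row=0 col=0 char='g'
After 2 (b): row=0 col=0 char='g'
After 3 ($): row=0 col=14 char='o'
After 4 (^): row=0 col=0 char='g'
After 5 (k): row=0 col=0 char='g'
After 6 (j): row=1 col=0 char='f'
After 7 (^): row=1 col=0 char='f'
After 8 (l): row=1 col=1 char='i'
After 9 (h): row=1 col=0 char='f'
After 10 (b): row=0 col=11 char='z'

Answer: 0,11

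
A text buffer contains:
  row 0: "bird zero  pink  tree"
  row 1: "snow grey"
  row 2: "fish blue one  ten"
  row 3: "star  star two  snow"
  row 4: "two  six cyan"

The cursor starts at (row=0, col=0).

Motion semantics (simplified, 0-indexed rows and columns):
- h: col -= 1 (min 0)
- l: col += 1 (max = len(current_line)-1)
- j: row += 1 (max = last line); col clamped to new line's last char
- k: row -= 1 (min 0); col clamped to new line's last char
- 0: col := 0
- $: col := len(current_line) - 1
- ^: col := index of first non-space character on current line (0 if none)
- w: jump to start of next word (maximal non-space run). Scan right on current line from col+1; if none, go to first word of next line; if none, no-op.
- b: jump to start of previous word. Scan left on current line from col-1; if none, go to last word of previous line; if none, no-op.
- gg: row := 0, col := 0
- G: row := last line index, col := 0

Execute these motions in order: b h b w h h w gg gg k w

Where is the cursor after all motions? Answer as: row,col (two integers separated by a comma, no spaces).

Answer: 0,5

Derivation:
After 1 (b): row=0 col=0 char='b'
After 2 (h): row=0 col=0 char='b'
After 3 (b): row=0 col=0 char='b'
After 4 (w): row=0 col=5 char='z'
After 5 (h): row=0 col=4 char='_'
After 6 (h): row=0 col=3 char='d'
After 7 (w): row=0 col=5 char='z'
After 8 (gg): row=0 col=0 char='b'
After 9 (gg): row=0 col=0 char='b'
After 10 (k): row=0 col=0 char='b'
After 11 (w): row=0 col=5 char='z'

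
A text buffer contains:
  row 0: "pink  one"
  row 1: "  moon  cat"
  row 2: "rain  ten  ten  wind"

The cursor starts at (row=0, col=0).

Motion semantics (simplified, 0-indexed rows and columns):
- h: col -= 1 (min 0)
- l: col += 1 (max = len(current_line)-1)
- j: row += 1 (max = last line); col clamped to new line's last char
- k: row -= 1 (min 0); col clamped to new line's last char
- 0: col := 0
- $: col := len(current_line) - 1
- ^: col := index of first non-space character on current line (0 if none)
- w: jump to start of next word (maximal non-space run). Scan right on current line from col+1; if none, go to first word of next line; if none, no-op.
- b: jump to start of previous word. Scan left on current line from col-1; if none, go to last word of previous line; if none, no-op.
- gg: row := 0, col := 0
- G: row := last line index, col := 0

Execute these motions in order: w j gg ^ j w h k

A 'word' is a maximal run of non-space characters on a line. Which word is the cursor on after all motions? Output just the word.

Answer: pink

Derivation:
After 1 (w): row=0 col=6 char='o'
After 2 (j): row=1 col=6 char='_'
After 3 (gg): row=0 col=0 char='p'
After 4 (^): row=0 col=0 char='p'
After 5 (j): row=1 col=0 char='_'
After 6 (w): row=1 col=2 char='m'
After 7 (h): row=1 col=1 char='_'
After 8 (k): row=0 col=1 char='i'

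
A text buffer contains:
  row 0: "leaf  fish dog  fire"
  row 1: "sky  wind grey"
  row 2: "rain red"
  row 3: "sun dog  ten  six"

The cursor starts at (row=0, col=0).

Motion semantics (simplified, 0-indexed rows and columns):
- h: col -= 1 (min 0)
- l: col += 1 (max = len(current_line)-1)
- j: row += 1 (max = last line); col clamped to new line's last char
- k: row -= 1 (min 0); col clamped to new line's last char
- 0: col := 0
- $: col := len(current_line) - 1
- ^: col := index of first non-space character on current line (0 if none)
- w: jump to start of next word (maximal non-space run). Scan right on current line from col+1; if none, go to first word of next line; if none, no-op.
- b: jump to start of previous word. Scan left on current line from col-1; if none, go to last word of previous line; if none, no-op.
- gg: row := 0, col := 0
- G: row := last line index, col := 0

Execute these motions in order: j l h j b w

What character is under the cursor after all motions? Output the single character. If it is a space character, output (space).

Answer: r

Derivation:
After 1 (j): row=1 col=0 char='s'
After 2 (l): row=1 col=1 char='k'
After 3 (h): row=1 col=0 char='s'
After 4 (j): row=2 col=0 char='r'
After 5 (b): row=1 col=10 char='g'
After 6 (w): row=2 col=0 char='r'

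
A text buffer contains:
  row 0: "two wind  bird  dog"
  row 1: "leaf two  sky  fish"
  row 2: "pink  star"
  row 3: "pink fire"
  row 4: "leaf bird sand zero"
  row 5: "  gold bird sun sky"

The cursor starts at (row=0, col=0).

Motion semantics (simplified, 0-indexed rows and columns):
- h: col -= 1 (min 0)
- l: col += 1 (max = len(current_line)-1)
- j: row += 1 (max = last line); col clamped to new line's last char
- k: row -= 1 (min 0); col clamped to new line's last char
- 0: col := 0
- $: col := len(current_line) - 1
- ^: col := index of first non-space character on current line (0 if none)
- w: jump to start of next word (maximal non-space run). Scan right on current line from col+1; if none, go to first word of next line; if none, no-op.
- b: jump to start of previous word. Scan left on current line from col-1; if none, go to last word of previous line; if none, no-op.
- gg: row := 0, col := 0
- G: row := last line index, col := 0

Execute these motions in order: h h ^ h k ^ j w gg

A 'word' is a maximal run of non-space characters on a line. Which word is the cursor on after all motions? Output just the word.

After 1 (h): row=0 col=0 char='t'
After 2 (h): row=0 col=0 char='t'
After 3 (^): row=0 col=0 char='t'
After 4 (h): row=0 col=0 char='t'
After 5 (k): row=0 col=0 char='t'
After 6 (^): row=0 col=0 char='t'
After 7 (j): row=1 col=0 char='l'
After 8 (w): row=1 col=5 char='t'
After 9 (gg): row=0 col=0 char='t'

Answer: two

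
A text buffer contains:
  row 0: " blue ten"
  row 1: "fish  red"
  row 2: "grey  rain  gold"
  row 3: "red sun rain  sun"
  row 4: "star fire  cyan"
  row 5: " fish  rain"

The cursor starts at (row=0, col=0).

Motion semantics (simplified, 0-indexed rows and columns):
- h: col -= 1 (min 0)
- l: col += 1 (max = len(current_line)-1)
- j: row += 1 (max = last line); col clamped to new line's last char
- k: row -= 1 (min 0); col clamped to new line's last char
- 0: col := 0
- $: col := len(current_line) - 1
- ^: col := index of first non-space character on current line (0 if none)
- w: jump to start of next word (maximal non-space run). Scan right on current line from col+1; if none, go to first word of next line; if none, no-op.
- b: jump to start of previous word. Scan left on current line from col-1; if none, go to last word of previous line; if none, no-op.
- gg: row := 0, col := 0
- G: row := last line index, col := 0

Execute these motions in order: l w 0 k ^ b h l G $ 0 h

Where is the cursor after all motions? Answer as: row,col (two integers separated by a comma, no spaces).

Answer: 5,0

Derivation:
After 1 (l): row=0 col=1 char='b'
After 2 (w): row=0 col=6 char='t'
After 3 (0): row=0 col=0 char='_'
After 4 (k): row=0 col=0 char='_'
After 5 (^): row=0 col=1 char='b'
After 6 (b): row=0 col=1 char='b'
After 7 (h): row=0 col=0 char='_'
After 8 (l): row=0 col=1 char='b'
After 9 (G): row=5 col=0 char='_'
After 10 ($): row=5 col=10 char='n'
After 11 (0): row=5 col=0 char='_'
After 12 (h): row=5 col=0 char='_'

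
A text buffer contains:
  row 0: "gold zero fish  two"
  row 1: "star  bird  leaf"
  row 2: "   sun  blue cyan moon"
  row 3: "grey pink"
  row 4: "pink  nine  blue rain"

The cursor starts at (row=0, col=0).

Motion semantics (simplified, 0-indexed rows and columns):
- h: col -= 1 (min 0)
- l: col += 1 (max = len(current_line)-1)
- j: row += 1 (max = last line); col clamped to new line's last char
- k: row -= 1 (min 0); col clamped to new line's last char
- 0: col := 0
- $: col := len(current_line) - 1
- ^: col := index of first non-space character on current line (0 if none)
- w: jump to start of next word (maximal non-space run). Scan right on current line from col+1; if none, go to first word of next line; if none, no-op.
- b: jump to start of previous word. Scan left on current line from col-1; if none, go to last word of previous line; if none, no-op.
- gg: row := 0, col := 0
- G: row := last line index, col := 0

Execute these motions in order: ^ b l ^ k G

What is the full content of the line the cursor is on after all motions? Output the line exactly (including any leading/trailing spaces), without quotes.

Answer: pink  nine  blue rain

Derivation:
After 1 (^): row=0 col=0 char='g'
After 2 (b): row=0 col=0 char='g'
After 3 (l): row=0 col=1 char='o'
After 4 (^): row=0 col=0 char='g'
After 5 (k): row=0 col=0 char='g'
After 6 (G): row=4 col=0 char='p'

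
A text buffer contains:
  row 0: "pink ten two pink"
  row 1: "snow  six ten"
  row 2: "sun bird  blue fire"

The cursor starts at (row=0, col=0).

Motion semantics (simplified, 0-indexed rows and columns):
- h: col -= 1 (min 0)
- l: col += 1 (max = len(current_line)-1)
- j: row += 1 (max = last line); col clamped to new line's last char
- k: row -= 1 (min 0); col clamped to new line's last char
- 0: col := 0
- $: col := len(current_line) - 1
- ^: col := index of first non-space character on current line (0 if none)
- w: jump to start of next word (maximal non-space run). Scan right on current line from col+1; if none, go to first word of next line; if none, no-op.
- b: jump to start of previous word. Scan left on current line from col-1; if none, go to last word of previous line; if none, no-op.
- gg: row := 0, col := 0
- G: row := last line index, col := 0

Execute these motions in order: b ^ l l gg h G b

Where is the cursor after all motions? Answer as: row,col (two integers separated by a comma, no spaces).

Answer: 1,10

Derivation:
After 1 (b): row=0 col=0 char='p'
After 2 (^): row=0 col=0 char='p'
After 3 (l): row=0 col=1 char='i'
After 4 (l): row=0 col=2 char='n'
After 5 (gg): row=0 col=0 char='p'
After 6 (h): row=0 col=0 char='p'
After 7 (G): row=2 col=0 char='s'
After 8 (b): row=1 col=10 char='t'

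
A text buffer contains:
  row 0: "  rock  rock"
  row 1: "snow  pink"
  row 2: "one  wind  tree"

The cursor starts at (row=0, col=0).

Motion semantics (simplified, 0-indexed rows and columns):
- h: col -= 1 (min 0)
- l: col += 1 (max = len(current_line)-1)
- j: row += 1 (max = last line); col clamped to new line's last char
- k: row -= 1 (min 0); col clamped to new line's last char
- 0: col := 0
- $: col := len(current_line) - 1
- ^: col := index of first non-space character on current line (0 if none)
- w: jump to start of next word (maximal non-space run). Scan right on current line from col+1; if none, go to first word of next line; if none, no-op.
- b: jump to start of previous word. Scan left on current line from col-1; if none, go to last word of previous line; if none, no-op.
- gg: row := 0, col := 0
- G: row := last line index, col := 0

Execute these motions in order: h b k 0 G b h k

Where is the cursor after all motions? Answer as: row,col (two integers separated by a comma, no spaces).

After 1 (h): row=0 col=0 char='_'
After 2 (b): row=0 col=0 char='_'
After 3 (k): row=0 col=0 char='_'
After 4 (0): row=0 col=0 char='_'
After 5 (G): row=2 col=0 char='o'
After 6 (b): row=1 col=6 char='p'
After 7 (h): row=1 col=5 char='_'
After 8 (k): row=0 col=5 char='k'

Answer: 0,5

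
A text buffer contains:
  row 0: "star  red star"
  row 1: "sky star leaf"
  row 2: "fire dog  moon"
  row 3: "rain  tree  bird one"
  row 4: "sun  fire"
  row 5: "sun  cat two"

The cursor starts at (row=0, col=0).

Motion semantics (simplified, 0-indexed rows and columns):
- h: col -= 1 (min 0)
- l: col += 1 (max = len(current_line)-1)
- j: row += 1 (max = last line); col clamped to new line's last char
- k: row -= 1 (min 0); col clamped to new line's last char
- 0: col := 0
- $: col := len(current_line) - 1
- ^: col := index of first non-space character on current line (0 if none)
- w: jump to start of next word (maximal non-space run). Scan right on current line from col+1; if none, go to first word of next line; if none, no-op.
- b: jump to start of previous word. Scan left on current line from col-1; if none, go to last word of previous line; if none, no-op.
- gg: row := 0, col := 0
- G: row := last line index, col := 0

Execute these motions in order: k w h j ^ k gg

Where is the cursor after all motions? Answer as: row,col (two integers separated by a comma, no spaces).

After 1 (k): row=0 col=0 char='s'
After 2 (w): row=0 col=6 char='r'
After 3 (h): row=0 col=5 char='_'
After 4 (j): row=1 col=5 char='t'
After 5 (^): row=1 col=0 char='s'
After 6 (k): row=0 col=0 char='s'
After 7 (gg): row=0 col=0 char='s'

Answer: 0,0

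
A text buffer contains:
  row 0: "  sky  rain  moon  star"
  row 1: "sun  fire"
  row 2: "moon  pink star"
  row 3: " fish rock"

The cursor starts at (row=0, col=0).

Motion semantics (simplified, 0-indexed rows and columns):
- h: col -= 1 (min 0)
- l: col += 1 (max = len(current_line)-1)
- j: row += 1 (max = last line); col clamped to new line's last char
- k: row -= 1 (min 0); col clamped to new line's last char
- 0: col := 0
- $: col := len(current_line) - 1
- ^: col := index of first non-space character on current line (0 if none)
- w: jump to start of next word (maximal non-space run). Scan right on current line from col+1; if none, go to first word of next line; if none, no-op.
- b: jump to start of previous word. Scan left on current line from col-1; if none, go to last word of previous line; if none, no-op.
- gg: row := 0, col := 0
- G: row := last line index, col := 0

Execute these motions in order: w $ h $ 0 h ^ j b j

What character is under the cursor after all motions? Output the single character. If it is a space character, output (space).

Answer: m

Derivation:
After 1 (w): row=0 col=2 char='s'
After 2 ($): row=0 col=22 char='r'
After 3 (h): row=0 col=21 char='a'
After 4 ($): row=0 col=22 char='r'
After 5 (0): row=0 col=0 char='_'
After 6 (h): row=0 col=0 char='_'
After 7 (^): row=0 col=2 char='s'
After 8 (j): row=1 col=2 char='n'
After 9 (b): row=1 col=0 char='s'
After 10 (j): row=2 col=0 char='m'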